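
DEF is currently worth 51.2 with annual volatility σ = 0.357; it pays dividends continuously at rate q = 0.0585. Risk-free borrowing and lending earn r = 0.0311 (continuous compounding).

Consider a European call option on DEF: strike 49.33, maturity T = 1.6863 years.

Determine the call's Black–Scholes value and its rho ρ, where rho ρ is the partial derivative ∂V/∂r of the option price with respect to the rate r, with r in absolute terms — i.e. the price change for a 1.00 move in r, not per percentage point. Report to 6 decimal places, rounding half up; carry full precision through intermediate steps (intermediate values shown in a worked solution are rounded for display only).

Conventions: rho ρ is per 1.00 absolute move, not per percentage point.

price = 8.333873
ρ = 31.639388

σ√T = 0.357·√1.6863 = 0.463592
d₁ = (ln(S/K) + (r−q+σ²/2)T) / (σ√T) = (ln(51.2/49.33) + (0.0311−0.0585+0.357²/2)·1.6863) / 0.463592 = (0.037207 + 0.061254) / 0.463592 = 0.212388
d₂ = d₁ − σ√T = 0.212388 − 0.463592 = -0.251204
e^{−rT} = 0.948908
e^{−qT} = 0.906061
N(d₁) = 0.584098,  N(d₂) = 0.400828
Call price V = S·e^{−qT}·N(d₁) − K·e^{−rT}·N(d₂) = 27.096482 − 18.762609 = 8.333873
ρ = K·T·e^{−rT}·N(d₂) = 31.639388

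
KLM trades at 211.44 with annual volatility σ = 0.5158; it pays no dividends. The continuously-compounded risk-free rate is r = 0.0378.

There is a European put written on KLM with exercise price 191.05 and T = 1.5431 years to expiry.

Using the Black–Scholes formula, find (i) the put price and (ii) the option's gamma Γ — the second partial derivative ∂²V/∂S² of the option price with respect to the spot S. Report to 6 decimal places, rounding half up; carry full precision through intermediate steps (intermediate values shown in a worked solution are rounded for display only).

σ√T = 0.5158·√1.5431 = 0.640735
d₁ = (ln(S/K) + (r+σ²/2)T) / (σ√T) = (ln(211.44/191.05) + (0.0378+0.5158²/2)·1.5431) / 0.640735 = (0.101406 + 0.263600) / 0.640735 = 0.569668
d₂ = d₁ − σ√T = 0.569668 − 0.640735 = -0.071067
e^{−rT} = 0.943339
N(−d₁) = 0.284452,  N(−d₂) = 0.528328
Put price V = K·e^{−rT}·N(−d₂) − S·N(−d₁) = 95.217892 − 60.144447 = 35.073445
φ(d₁) = (1/√(2π))·e^{−d₁²/2} = 0.339189
Γ = φ(d₁) / (S·σ·√T) = 0.002504

price = 35.073445
Γ = 0.002504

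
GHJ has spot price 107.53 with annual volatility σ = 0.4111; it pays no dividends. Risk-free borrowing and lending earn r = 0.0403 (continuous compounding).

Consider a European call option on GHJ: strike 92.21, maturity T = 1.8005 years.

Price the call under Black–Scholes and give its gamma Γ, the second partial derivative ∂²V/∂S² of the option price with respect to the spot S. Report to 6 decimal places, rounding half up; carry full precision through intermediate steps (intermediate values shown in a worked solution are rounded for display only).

σ√T = 0.4111·√1.8005 = 0.551625
d₁ = (ln(S/K) + (r+σ²/2)T) / (σ√T) = (ln(107.53/92.21) + (0.0403+0.4111²/2)·1.8005) / 0.551625 = (0.153701 + 0.224705) / 0.551625 = 0.685985
d₂ = d₁ − σ√T = 0.685985 − 0.551625 = 0.134360
e^{−rT} = 0.930010
N(d₁) = 0.753639,  N(d₂) = 0.553441
Call price V = S·N(d₁) − K·e^{−rT}·N(d₂) = 81.038772 − 47.461000 = 33.577772
φ(d₁) = (1/√(2π))·e^{−d₁²/2} = 0.315301
Γ = φ(d₁) / (S·σ·√T) = 0.005316

price = 33.577772
Γ = 0.005316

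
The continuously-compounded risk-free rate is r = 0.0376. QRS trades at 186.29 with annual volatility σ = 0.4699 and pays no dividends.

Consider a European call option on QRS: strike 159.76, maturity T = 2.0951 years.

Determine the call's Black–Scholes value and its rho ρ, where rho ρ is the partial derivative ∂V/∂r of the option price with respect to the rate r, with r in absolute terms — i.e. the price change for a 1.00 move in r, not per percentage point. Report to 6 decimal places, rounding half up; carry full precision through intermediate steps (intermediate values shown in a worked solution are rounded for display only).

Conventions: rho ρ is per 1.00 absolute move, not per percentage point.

price = 66.223416
ρ = 154.878872

σ√T = 0.4699·√2.0951 = 0.680155
d₁ = (ln(S/K) + (r+σ²/2)T) / (σ√T) = (ln(186.29/159.76) + (0.0376+0.4699²/2)·2.0951) / 0.680155 = (0.153632 + 0.310081) / 0.680155 = 0.681776
d₂ = d₁ − σ√T = 0.681776 − 0.680155 = 0.001621
e^{−rT} = 0.924247
N(d₁) = 0.752310,  N(d₂) = 0.500647
Call price V = S·N(d₁) − K·e^{−rT}·N(d₂) = 140.147750 − 73.924334 = 66.223416
ρ = K·T·e^{−rT}·N(d₂) = 154.878872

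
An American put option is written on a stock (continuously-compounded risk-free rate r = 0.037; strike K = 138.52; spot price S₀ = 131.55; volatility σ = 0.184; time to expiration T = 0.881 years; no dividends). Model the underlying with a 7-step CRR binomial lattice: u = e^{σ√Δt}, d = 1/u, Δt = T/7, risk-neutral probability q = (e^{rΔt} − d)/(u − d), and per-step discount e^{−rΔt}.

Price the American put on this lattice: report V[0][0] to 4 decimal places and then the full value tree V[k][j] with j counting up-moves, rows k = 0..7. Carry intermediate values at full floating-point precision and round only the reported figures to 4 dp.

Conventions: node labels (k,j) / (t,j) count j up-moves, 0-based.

price = 11.1210
tree:
11.1210
16.3280 6.4031
23.0704 10.2364 2.9139
30.3658 15.7501 5.2268 0.8002
37.2003 23.0704 9.1186 1.6728 0.0000
43.6028 30.3658 15.2829 3.4971 0.0000 0.0000
49.6008 37.2003 23.0704 7.3106 0.0000 0.0000 0.0000
55.2197 43.6028 30.3658 15.2829 0.0000 0.0000 0.0000 0.0000

Δt=0.12586  u=1.06745  d=0.93681  q=0.51941  discount=0.99535
step 7 (expiry): payoffs max(K−S,0) = 55.2197 43.6028 30.3658 15.2829 0.0000 0.0000 0.0000 0.0000
k=6: (k=6,j=0): S=88.9192, K−S=49.6008, hold=48.9573 ⇒ V=49.6008 exercise | (k=6,j=1): S=101.3197, K−S=37.2003, hold=36.5567 ⇒ V=37.2003 exercise | (k=6,j=2): S=115.4496, K−S=23.0704, hold=22.4269 ⇒ V=23.0704 exercise | (k=6,j=3): S=131.5500, K−S=6.9700, hold=7.3106 ⇒ V=7.3106 continue | (k=6,j=4): S=149.8957, K−S=0.0000, hold=0.0000 ⇒ V=0.0000 continue | (k=6,j=5): S=170.7999, K−S=0.0000, hold=0.0000 ⇒ V=0.0000 continue | (k=6,j=6): S=194.6194, K−S=0.0000, hold=0.0000 ⇒ V=0.0000 continue
k=5: (k=5,j=0): S=94.9172, K−S=43.6028, hold=42.9593 ⇒ V=43.6028 exercise | (k=5,j=1): S=108.1542, K−S=30.3658, hold=29.7223 ⇒ V=30.3658 exercise | (k=5,j=2): S=123.2371, K−S=15.2829, hold=14.8154 ⇒ V=15.2829 exercise | (k=5,j=3): S=140.4236, K−S=0.0000, hold=3.4971 ⇒ V=3.4971 continue | (k=5,j=4): S=160.0068, K−S=0.0000, hold=0.0000 ⇒ V=0.0000 continue | (k=5,j=5): S=182.3211, K−S=0.0000, hold=0.0000 ⇒ V=0.0000 continue
k=4: (k=4,j=0): S=101.3197, K−S=37.2003, hold=36.5567 ⇒ V=37.2003 exercise | (k=4,j=1): S=115.4496, K−S=23.0704, hold=22.4269 ⇒ V=23.0704 exercise | (k=4,j=2): S=131.5500, K−S=6.9700, hold=9.1186 ⇒ V=9.1186 continue | (k=4,j=3): S=149.8957, K−S=0.0000, hold=1.6728 ⇒ V=1.6728 continue | (k=4,j=4): S=170.7999, K−S=0.0000, hold=0.0000 ⇒ V=0.0000 continue
k=3: (k=3,j=0): S=108.1542, K−S=30.3658, hold=29.7223 ⇒ V=30.3658 exercise | (k=3,j=1): S=123.2371, K−S=15.2829, hold=15.7501 ⇒ V=15.7501 continue | (k=3,j=2): S=140.4236, K−S=0.0000, hold=5.2268 ⇒ V=5.2268 continue | (k=3,j=3): S=160.0068, K−S=0.0000, hold=0.8002 ⇒ V=0.8002 continue
k=2: (k=2,j=0): S=115.4496, K−S=23.0704, hold=22.6684 ⇒ V=23.0704 exercise | (k=2,j=1): S=131.5500, K−S=6.9700, hold=10.2364 ⇒ V=10.2364 continue | (k=2,j=2): S=149.8957, K−S=0.0000, hold=2.9139 ⇒ V=2.9139 continue
k=1: (k=1,j=0): S=123.2371, K−S=15.2829, hold=16.3280 ⇒ V=16.3280 continue | (k=1,j=1): S=140.4236, K−S=0.0000, hold=6.4031 ⇒ V=6.4031 continue
k=0: (k=0,j=0): S=131.5500, K−S=6.9700, hold=11.1210 ⇒ V=11.1210 continue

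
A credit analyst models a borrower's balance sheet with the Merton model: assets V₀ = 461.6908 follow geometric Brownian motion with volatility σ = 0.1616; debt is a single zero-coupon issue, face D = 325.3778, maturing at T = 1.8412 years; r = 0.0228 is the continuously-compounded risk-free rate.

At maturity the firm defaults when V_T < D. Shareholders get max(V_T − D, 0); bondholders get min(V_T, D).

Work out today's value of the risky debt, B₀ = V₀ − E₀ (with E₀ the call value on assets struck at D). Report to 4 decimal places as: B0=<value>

Apply the equity-as-call identities (strike 325.3778, horizon 1.8412 years):
d₁ = [ln(V₀/D) + (r + σ²/2)T] / (σ√T)
   = [ln(461.6908/325.3778) + (0.0228 + 0.5·0.1616²)·1.8412] / (0.1616·√1.8412)
   = [0.349908 + 0.066020] / 0.219276 = 1.896825
d₂ = d₁ − σ√T = 1.896825 − 0.219276 = 1.677548
N(d₁) = 0.971074,  N(d₂) = 0.953282,  e^(−rT) = 0.958890
E₀ = V₀·N(d₁) − D·e^(−rT)·N(d₂)
   = 461.6908·0.971074 − 325.3778·0.958890·0.953282 = 150.910738
B₀ = V₀ − E₀ = 461.6908 − 150.910738 = 310.780062

B0=310.7801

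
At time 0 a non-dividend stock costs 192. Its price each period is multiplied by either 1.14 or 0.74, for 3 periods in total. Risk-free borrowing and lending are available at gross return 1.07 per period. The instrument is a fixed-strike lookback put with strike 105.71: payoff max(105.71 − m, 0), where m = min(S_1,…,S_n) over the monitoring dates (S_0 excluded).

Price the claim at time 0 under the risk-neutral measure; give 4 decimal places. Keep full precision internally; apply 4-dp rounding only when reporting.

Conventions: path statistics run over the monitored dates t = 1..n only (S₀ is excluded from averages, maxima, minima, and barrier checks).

Set p* = 0.8250 (from d < R < u); the path-dependent value is the discounted p*-expectation over all price paths.
Enumerate all 2^3 = 8 price paths (U = up ×1.14, D = down ×0.74); each path with k up-moves has probability p*^k·(1−p*)^(3−k).
DDD: m=77.8030, payoff=27.9070, prob=0.005359
UDD: m=119.8587, payoff=0.0000, prob=0.025266
DUD: m=119.8587, payoff=0.0000, prob=0.025266
UUD: m=184.6472, payoff=0.0000, prob=0.119109
DDU: m=105.1392, payoff=0.5708, prob=0.025266
UDU: m=161.9712, payoff=0.0000, prob=0.119109
DUU: m=142.0800, payoff=0.0000, prob=0.119109
UUU: m=218.8800, payoff=0.0000, prob=0.561516
Price = Σ prob·payoff / R^3 = 0.163986 / 1.225043 = 0.1339

price = 0.1339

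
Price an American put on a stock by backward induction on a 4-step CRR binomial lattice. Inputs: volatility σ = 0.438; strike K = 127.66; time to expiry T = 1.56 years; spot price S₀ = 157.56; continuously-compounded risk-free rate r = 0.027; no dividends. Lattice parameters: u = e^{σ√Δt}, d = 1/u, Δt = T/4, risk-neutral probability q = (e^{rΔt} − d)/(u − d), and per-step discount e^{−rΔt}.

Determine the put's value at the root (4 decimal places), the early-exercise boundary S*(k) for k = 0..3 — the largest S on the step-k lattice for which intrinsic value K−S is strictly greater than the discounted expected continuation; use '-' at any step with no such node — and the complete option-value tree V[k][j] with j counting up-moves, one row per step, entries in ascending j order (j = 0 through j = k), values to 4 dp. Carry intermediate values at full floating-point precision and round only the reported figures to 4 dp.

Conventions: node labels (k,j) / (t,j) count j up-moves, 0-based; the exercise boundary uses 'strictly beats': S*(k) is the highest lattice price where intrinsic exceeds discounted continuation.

price = 17.1684
boundary = - - - 69.3533
tree:
17.1684
26.8073 5.8451
40.5131 10.7625 0.0000
58.3067 19.8168 0.0000 0.0000
74.9037 36.4883 0.0000 0.0000 0.0000

Δt=0.39000, u=1.31460, d=0.76069, q=0.45115, disc=e^(-rΔt)=0.98953
k=4 terminal: V=max(K-S,0) → 74.9037 36.4883 0.0000 0.0000 0.0000
k=3: j=0 S=69.3533 intr=58.3067 cont=56.9695 V=58.3067[EX]; j=1 S=119.8541 intr=7.8059 cont=19.8168 V=19.8168[hold]; j=2 S=207.1281 intr=0.0000 cont=0.0000 V=0.0000[hold]; j=3 S=357.9521 intr=0.0000 cont=0.0000 V=0.0000[hold]  S*(3)=69.3533
k=2: j=0 S=91.1717 intr=36.4883 cont=40.5131 V=40.5131[hold]; j=1 S=157.5600 intr=0.0000 cont=10.7625 V=10.7625[hold]; j=2 S=272.2901 intr=0.0000 cont=0.0000 V=0.0000[hold]  S*(2)=-
k=1: j=0 S=119.8541 intr=7.8059 cont=26.8073 V=26.8073[hold]; j=1 S=207.1281 intr=0.0000 cont=5.8451 V=5.8451[hold]  S*(1)=-
k=0: j=0 S=157.5600 intr=0.0000 cont=17.1684 V=17.1684[hold]  S*(0)=-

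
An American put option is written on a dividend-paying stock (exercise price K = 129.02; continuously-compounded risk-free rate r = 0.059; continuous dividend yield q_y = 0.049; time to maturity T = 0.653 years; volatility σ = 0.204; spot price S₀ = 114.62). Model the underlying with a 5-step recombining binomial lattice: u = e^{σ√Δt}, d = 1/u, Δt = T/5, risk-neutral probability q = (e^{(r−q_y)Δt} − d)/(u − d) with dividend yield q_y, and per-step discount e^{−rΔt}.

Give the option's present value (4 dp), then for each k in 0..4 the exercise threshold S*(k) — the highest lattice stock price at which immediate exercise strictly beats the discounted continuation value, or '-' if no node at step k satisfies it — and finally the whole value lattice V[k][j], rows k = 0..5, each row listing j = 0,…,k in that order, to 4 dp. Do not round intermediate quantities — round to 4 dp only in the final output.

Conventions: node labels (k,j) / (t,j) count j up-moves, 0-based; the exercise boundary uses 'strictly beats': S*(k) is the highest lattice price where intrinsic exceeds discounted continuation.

price = 16.5906
boundary = - - 98.9067 106.4739 114.6200
tree:
16.5906
22.8280 10.3715
30.1133 15.6186 5.0832
37.1427 22.5461 8.6671 1.4397
43.6725 30.1133 14.4000 2.8472 0.0000
49.7382 37.1427 22.5461 5.6306 0.0000 0.0000

Δt=0.13060  u=1.07651  d=0.92893  q=0.49043  discount=0.99232
step 5 (expiry): payoffs max(K−S,0) = 49.7382 37.1427 22.5461 5.6306 0.0000 0.0000
step 4: (k=4,j=0): S=85.3475, K−S=43.6725, hold=43.2266 ⇒ V=43.6725 exercise | (k=4,j=1): S=98.9067, K−S=30.1133, hold=29.7539 ⇒ V=30.1133 exercise | (k=4,j=2): S=114.6200, K−S=14.4000, hold=14.1408 ⇒ V=14.4000 exercise | (k=4,j=3): S=132.8297, K−S=0.0000, hold=2.8472 ⇒ V=2.8472 continue | (k=4,j=4): S=153.9324, K−S=0.0000, hold=0.0000 ⇒ V=0.0000 continue  boundary S*=114.6200
step 3: (k=3,j=0): S=91.8773, K−S=37.1427, hold=36.7385 ⇒ V=37.1427 exercise | (k=3,j=1): S=106.4739, K−S=22.5461, hold=22.2350 ⇒ V=22.5461 exercise | (k=3,j=2): S=123.3894, K−S=5.6306, hold=8.6671 ⇒ V=8.6671 continue | (k=3,j=3): S=142.9923, K−S=0.0000, hold=1.4397 ⇒ V=1.4397 continue  boundary S*=106.4739
step 2: (k=2,j=0): S=98.9067, K−S=30.1133, hold=29.7539 ⇒ V=30.1133 exercise | (k=2,j=1): S=114.6200, K−S=14.4000, hold=15.6186 ⇒ V=15.6186 continue | (k=2,j=2): S=132.8297, K−S=0.0000, hold=5.0832 ⇒ V=5.0832 continue  boundary S*=98.9067
step 1: (k=1,j=0): S=106.4739, K−S=22.5461, hold=22.8280 ⇒ V=22.8280 continue | (k=1,j=1): S=123.3894, K−S=5.6306, hold=10.3715 ⇒ V=10.3715 continue  boundary S*=-
step 0: (k=0,j=0): S=114.6200, K−S=14.4000, hold=16.5906 ⇒ V=16.5906 continue  boundary S*=-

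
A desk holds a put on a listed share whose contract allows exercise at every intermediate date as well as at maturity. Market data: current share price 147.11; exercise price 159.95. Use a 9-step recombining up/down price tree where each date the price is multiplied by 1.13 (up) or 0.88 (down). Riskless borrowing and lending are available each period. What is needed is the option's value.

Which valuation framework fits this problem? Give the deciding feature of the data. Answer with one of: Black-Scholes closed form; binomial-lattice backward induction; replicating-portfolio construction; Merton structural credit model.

framework: binomial-lattice backward induction

Key observation: the defining feature is the embedded early-exercise option across 9 discrete dates on the spot-147.11 tree; pricing the strike-159.95 put means working backward with an exercise test at every node.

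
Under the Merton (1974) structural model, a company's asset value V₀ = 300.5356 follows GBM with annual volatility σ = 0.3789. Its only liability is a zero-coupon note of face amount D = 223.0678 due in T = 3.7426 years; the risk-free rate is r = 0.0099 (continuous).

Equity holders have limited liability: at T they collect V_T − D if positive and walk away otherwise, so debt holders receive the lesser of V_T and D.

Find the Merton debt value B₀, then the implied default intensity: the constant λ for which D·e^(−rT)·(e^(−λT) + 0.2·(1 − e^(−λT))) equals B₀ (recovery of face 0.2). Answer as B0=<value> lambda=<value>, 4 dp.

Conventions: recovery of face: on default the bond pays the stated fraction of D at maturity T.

B0=176.8695 lambda=0.0669

Equity is a call on the firm's assets struck at D = 223.0678:
d₁ = [ln(V₀/D) + (r + σ²/2)T] / (σ√T)
   = [ln(300.5356/223.0678) + (0.0099 + 0.5·0.3789²)·3.7426] / (0.3789·√3.7426)
   = [0.298090 + 0.305705] / 0.733012 = 0.823718
d₂ = d₁ − σ√T = 0.823718 − 0.733012 = 0.090706
N(d₁) = 0.794950,  N(d₂) = 0.536137,  e^(−rT) = 0.963626
E₀ = V₀·N(d₁) − D·e^(−rT)·N(d₂)
   = 300.5356·0.794950 − 223.0678·0.963626·0.536137 = 123.666069
B₀ = V₀ − E₀ = 300.5356 − 123.666069 = 176.869531
e^(−λT) = (B₀·e^(rT)/D − 0.2)/(1 − 0.2) = (176.8695·1.037747/223.0678 − 0.2)/0.8 = 0.77853114
λ = −ln(0.77853114)/3.7426 = 0.066891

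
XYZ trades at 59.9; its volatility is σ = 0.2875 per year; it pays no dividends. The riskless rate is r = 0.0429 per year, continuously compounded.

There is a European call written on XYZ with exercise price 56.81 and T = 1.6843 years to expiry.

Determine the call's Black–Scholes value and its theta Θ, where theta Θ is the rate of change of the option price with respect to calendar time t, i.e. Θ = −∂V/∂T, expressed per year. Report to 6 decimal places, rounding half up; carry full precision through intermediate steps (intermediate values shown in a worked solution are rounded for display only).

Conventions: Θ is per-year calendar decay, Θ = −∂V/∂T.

price = 12.327567
Θ = -3.577502

σ√T = 0.2875·√1.6843 = 0.373119
d₁ = (ln(S/K) + (r+σ²/2)T) / (σ√T) = (ln(59.9/56.81) + (0.0429+0.2875²/2)·1.6843) / 0.373119 = (0.052964 + 0.141865) / 0.373119 = 0.522164
d₂ = d₁ − σ√T = 0.522164 − 0.373119 = 0.149045
e^{−rT} = 0.930292
N(d₁) = 0.699222,  N(d₂) = 0.559241
Call price V = S·N(d₁) − K·e^{−rT}·N(d₂) = 41.883403 − 29.555835 = 12.327567
φ(d₁) = (1/√(2π))·e^{−d₁²/2} = 0.348100
Θ = −S·φ(d₁)·σ/(2√T) − r·K·e^{−rT}·N(d₂) = −2.309556 − 1.267945 = -3.577502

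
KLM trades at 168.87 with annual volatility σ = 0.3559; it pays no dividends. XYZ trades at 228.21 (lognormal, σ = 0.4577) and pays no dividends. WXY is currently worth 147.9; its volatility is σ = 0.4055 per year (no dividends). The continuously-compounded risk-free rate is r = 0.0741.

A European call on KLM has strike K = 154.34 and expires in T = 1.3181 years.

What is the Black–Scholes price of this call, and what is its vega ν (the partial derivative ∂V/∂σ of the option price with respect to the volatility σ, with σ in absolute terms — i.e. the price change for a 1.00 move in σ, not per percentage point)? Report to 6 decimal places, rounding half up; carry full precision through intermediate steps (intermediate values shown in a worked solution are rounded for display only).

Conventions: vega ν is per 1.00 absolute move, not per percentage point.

σ√T = 0.3559·√1.3181 = 0.408604
d₁ = (ln(S/K) + (r+σ²/2)T) / (σ√T) = (ln(168.87/154.34) + (0.0741+0.3559²/2)·1.3181) / 0.408604 = (0.089971 + 0.181150) / 0.408604 = 0.663530
d₂ = d₁ − σ√T = 0.663530 − 0.408604 = 0.254927
e^{−rT} = 0.906947
N(d₁) = 0.746505,  N(d₂) = 0.600610
Call price V = S·N(d₁) − K·e^{−rT}·N(d₂) = 126.062220 − 84.072336 = 41.989884
φ(d₁) = (1/√(2π))·e^{−d₁²/2} = 0.320115
ν = S·φ(d₁)·√T = 62.063003

price = 41.989884
ν = 62.063003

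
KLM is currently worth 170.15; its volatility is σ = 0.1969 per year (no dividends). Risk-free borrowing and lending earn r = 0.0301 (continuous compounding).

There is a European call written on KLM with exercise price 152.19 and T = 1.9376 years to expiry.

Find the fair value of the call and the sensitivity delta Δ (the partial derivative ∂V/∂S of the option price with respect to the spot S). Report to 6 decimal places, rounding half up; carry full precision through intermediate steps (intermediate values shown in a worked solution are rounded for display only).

σ√T = 0.1969·√1.9376 = 0.274080
d₁ = (ln(S/K) + (r+σ²/2)T) / (σ√T) = (ln(170.15/152.19) + (0.0301+0.1969²/2)·1.9376) / 0.274080 = (0.111551 + 0.095882) / 0.274080 = 0.756831
d₂ = d₁ − σ√T = 0.756831 − 0.274080 = 0.482751
e^{−rT} = 0.943346
N(d₁) = 0.775424,  N(d₂) = 0.685364
Call price V = S·N(d₁) − K·e^{−rT}·N(d₂) = 131.938463 − 98.396201 = 33.542263
Δ = N(d₁) = 0.775424

price = 33.542263
Δ = 0.775424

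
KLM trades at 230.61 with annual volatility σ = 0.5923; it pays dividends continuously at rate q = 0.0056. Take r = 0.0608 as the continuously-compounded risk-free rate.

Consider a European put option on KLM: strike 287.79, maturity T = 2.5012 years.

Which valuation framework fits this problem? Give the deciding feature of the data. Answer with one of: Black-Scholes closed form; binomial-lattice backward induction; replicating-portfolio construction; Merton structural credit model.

Key observation: the strike-287.79 put on KLM is European-exercise on a continuously-modelled lognormal underlying, so its value is a single closed-form evaluation.

framework: Black-Scholes closed form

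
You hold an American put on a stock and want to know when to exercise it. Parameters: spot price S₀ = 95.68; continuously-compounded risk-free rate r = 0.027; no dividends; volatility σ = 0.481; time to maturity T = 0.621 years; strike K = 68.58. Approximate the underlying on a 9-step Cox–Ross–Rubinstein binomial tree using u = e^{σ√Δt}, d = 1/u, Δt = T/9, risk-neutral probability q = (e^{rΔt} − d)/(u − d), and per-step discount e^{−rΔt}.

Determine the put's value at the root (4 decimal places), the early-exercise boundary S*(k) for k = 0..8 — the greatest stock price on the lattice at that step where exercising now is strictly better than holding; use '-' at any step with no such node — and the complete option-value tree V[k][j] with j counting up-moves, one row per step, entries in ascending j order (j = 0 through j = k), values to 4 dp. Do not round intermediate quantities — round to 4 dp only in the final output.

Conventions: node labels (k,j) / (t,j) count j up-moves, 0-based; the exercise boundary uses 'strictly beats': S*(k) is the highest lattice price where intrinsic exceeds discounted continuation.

params: Δt=0.06900 u=1.13468 d=0.88131 q=0.47581 e^(-rΔt)=0.99814
t_9 payoffs: 37.8919 29.0693 17.7103 3.0856 0.0000 0.0000 0.0000 0.0000 0.0000 0.0000
t_8: node(8,0) S=34.8211 payoff=33.7589 vs cont=33.6313 → 33.7589 [stop]  node(8,1) S=44.8319 payoff=23.7481 vs cont=23.6205 → 23.7481 [stop]  node(8,2) S=57.7207 payoff=10.8593 vs cont=10.7317 → 10.8593 [stop]  node(8,3) S=74.3150 payoff=0.0000 vs cont=1.6144 → 1.6144 [wait]  node(8,4) S=95.6800 payoff=0.0000 vs cont=0.0000 → 0.0000 [wait]  node(8,5) S=123.1873 payoff=0.0000 vs cont=0.0000 → 0.0000 [wait]  node(8,6) S=158.6028 payoff=0.0000 vs cont=0.0000 → 0.0000 [wait]  node(8,7) S=204.1999 payoff=0.0000 vs cont=0.0000 → 0.0000 [wait]  node(8,8) S=262.9059 payoff=0.0000 vs cont=0.0000 → 0.0000 [wait]  ⇒ S*(8)=57.7207
t_7: node(7,0) S=39.5107 payoff=29.0693 vs cont=28.9417 → 29.0693 [stop]  node(7,1) S=50.8697 payoff=17.7103 vs cont=17.5827 → 17.7103 [stop]  node(7,2) S=65.4944 payoff=3.0856 vs cont=6.4484 → 6.4484 [wait]  node(7,3) S=84.3235 payoff=0.0000 vs cont=0.8447 → 0.8447 [wait]  node(7,4) S=108.5659 payoff=0.0000 vs cont=0.0000 → 0.0000 [wait]  node(7,5) S=139.7779 payoff=0.0000 vs cont=0.0000 → 0.0000 [wait]  node(7,6) S=179.9630 payoff=0.0000 vs cont=0.0000 → 0.0000 [wait]  node(7,7) S=231.7010 payoff=0.0000 vs cont=0.0000 → 0.0000 [wait]  ⇒ S*(7)=50.8697
t_6: node(6,0) S=44.8319 payoff=23.7481 vs cont=23.6205 → 23.7481 [stop]  node(6,1) S=57.7207 payoff=10.8593 vs cont=12.3287 → 12.3287 [wait]  node(6,2) S=74.3150 payoff=0.0000 vs cont=3.7750 → 3.7750 [wait]  node(6,3) S=95.6800 payoff=0.0000 vs cont=0.4419 → 0.4419 [wait]  node(6,4) S=123.1873 payoff=0.0000 vs cont=0.0000 → 0.0000 [wait]  node(6,5) S=158.6028 payoff=0.0000 vs cont=0.0000 → 0.0000 [wait]  node(6,6) S=204.1999 payoff=0.0000 vs cont=0.0000 → 0.0000 [wait]  ⇒ S*(6)=44.8319
t_5: node(5,0) S=50.8697 payoff=17.7103 vs cont=18.2805 → 18.2805 [wait]  node(5,1) S=65.4944 payoff=3.0856 vs cont=8.2434 → 8.2434 [wait]  node(5,2) S=84.3235 payoff=0.0000 vs cont=2.1850 → 2.1850 [wait]  node(5,3) S=108.5659 payoff=0.0000 vs cont=0.2312 → 0.2312 [wait]  node(5,4) S=139.7779 payoff=0.0000 vs cont=0.0000 → 0.0000 [wait]  node(5,5) S=179.9630 payoff=0.0000 vs cont=0.0000 → 0.0000 [wait]  ⇒ S*(5)=-
t_4: node(4,0) S=57.7207 payoff=10.8593 vs cont=13.4796 → 13.4796 [wait]  node(4,1) S=74.3150 payoff=0.0000 vs cont=5.3508 → 5.3508 [wait]  node(4,2) S=95.6800 payoff=0.0000 vs cont=1.2531 → 1.2531 [wait]  node(4,3) S=123.1873 payoff=0.0000 vs cont=0.1210 → 0.1210 [wait]  node(4,4) S=158.6028 payoff=0.0000 vs cont=0.0000 → 0.0000 [wait]  ⇒ S*(4)=-
t_3: node(3,0) S=65.4944 payoff=3.0856 vs cont=9.5939 → 9.5939 [wait]  node(3,1) S=84.3235 payoff=0.0000 vs cont=3.3947 → 3.3947 [wait]  node(3,2) S=108.5659 payoff=0.0000 vs cont=0.7131 → 0.7131 [wait]  node(3,3) S=139.7779 payoff=0.0000 vs cont=0.0633 → 0.0633 [wait]  ⇒ S*(3)=-
t_2: node(2,0) S=74.3150 payoff=0.0000 vs cont=6.6318 → 6.6318 [wait]  node(2,1) S=95.6800 payoff=0.0000 vs cont=2.1148 → 2.1148 [wait]  node(2,2) S=123.1873 payoff=0.0000 vs cont=0.4031 → 0.4031 [wait]  ⇒ S*(2)=-
t_1: node(1,0) S=84.3235 payoff=0.0000 vs cont=4.4742 → 4.4742 [wait]  node(1,1) S=108.5659 payoff=0.0000 vs cont=1.2979 → 1.2979 [wait]  ⇒ S*(1)=-
t_0: node(0,0) S=95.6800 payoff=0.0000 vs cont=2.9574 → 2.9574 [wait]  ⇒ S*(0)=-

price = 2.9574
boundary = - - - - - - 44.8319 50.8697 57.7207
tree:
2.9574
4.4742 1.2979
6.6318 2.1148 0.4031
9.5939 3.3947 0.7131 0.0633
13.4796 5.3508 1.2531 0.1210 0.0000
18.2805 8.2434 2.1850 0.2312 0.0000 0.0000
23.7481 12.3287 3.7750 0.4419 0.0000 0.0000 0.0000
29.0693 17.7103 6.4484 0.8447 0.0000 0.0000 0.0000 0.0000
33.7589 23.7481 10.8593 1.6144 0.0000 0.0000 0.0000 0.0000 0.0000
37.8919 29.0693 17.7103 3.0856 0.0000 0.0000 0.0000 0.0000 0.0000 0.0000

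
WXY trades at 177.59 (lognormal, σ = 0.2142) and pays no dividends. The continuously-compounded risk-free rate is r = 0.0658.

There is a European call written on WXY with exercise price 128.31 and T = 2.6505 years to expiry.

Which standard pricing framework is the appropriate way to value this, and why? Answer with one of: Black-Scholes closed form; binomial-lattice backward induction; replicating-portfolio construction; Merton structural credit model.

framework: Black-Scholes closed form

Key observation: with WXY following a GBM at constant σ and r, the European call struck at 128.31 prices in closed form — nothing here needs a stepwise model or a balance sheet.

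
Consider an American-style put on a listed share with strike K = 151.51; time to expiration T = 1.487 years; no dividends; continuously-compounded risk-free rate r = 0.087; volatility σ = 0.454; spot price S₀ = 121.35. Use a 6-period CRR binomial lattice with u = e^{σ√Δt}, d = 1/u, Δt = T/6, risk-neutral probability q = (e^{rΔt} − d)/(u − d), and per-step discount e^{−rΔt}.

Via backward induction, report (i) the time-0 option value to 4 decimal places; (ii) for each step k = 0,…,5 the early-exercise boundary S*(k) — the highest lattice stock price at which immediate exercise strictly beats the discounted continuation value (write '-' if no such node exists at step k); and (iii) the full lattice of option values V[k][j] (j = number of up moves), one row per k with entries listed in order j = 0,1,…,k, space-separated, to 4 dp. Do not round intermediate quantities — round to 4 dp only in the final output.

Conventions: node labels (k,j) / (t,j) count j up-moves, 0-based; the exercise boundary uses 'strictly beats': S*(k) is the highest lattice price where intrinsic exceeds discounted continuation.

price = 39.0048
boundary = - - 77.2194 96.8017 77.2194 96.8017
tree:
39.0048
54.8615 24.3321
74.2906 37.1966 12.1040
89.9116 54.7083 20.7318 3.7162
102.3725 74.2906 34.4430 7.4681 0.0000
112.3127 89.9116 54.7083 15.0079 0.0000 0.0000
120.2420 102.3725 74.2906 30.1600 0.0000 0.0000 0.0000

Δt=0.24783  u=1.25359  d=0.79771  q=0.49155  discount=0.97867
step 6 (expiry): payoffs max(K−S,0) = 120.2420 102.3725 74.2906 30.1600 0.0000 0.0000 0.0000
step 5: (k=5,j=0): S=39.1973, K−S=112.3127, hold=109.0809 ⇒ V=112.3127 exercise | (k=5,j=1): S=61.5984, K−S=89.9116, hold=86.6798 ⇒ V=89.9116 exercise | (k=5,j=2): S=96.8017, K−S=54.7083, hold=51.4765 ⇒ V=54.7083 exercise | (k=5,j=3): S=152.1236, K−S=0.0000, hold=15.0079 ⇒ V=15.0079 continue | (k=5,j=4): S=239.0617, K−S=0.0000, hold=0.0000 ⇒ V=0.0000 continue | (k=5,j=5): S=375.6846, K−S=0.0000, hold=0.0000 ⇒ V=0.0000 continue  boundary S*=96.8017
step 4: (k=4,j=0): S=49.1375, K−S=102.3725, hold=99.1407 ⇒ V=102.3725 exercise | (k=4,j=1): S=77.2194, K−S=74.2906, hold=71.0588 ⇒ V=74.2906 exercise | (k=4,j=2): S=121.3500, K−S=30.1600, hold=34.4430 ⇒ V=34.4430 continue | (k=4,j=3): S=190.7011, K−S=0.0000, hold=7.4681 ⇒ V=7.4681 continue | (k=4,j=4): S=299.6861, K−S=0.0000, hold=0.0000 ⇒ V=0.0000 continue  boundary S*=77.2194
step 3: (k=3,j=0): S=61.5984, K−S=89.9116, hold=86.6798 ⇒ V=89.9116 exercise | (k=3,j=1): S=96.8017, K−S=54.7083, hold=53.5369 ⇒ V=54.7083 exercise | (k=3,j=2): S=152.1236, K−S=0.0000, hold=20.7318 ⇒ V=20.7318 continue | (k=3,j=3): S=239.0617, K−S=0.0000, hold=3.7162 ⇒ V=3.7162 continue  boundary S*=96.8017
step 2: (k=2,j=0): S=77.2194, K−S=74.2906, hold=71.0588 ⇒ V=74.2906 exercise | (k=2,j=1): S=121.3500, K−S=30.1600, hold=37.1966 ⇒ V=37.1966 continue | (k=2,j=2): S=190.7011, K−S=0.0000, hold=12.1040 ⇒ V=12.1040 continue  boundary S*=77.2194
step 1: (k=1,j=0): S=96.8017, K−S=54.7083, hold=54.8615 ⇒ V=54.8615 continue | (k=1,j=1): S=152.1236, K−S=0.0000, hold=24.3321 ⇒ V=24.3321 continue  boundary S*=-
step 0: (k=0,j=0): S=121.3500, K−S=30.1600, hold=39.0048 ⇒ V=39.0048 continue  boundary S*=-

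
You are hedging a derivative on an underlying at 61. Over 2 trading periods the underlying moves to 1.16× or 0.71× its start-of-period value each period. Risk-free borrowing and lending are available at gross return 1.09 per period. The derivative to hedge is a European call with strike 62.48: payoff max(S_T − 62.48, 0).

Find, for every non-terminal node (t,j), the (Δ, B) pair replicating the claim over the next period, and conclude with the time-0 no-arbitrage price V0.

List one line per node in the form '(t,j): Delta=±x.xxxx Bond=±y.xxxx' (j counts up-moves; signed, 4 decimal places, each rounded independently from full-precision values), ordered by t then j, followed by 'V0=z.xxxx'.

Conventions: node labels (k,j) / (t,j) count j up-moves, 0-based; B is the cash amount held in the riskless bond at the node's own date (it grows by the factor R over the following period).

(0,0): Delta=0.5532 Bond=-21.9814
(1,0): Delta=0.0000 Bond=0.0000
(1,1): Delta=0.6156 Bond=-28.3734
V0=11.7647

Risk-neutral probability p* = (R−d)/(u−d) = (1.09−0.71)/(1.16−0.71) = 0.8444.
At maturity the claim pays: V(2,0)=0.0000, V(2,1)=0.0000, V(2,2)=19.6016
  t=1,j=0: stock 43.3100 → up 50.2396 (V=0.0000), down 30.7501 (V=0.0000). Price 0.0000; hedge Δ=0.0000, bond B=0.0000.
  t=1,j=1: stock 70.7600 → up 82.0816 (V=19.6016), down 50.2396 (V=0.0000). Price 15.1857; hedge Δ=0.6156, bond B=-28.3734.
  t=0,j=0: stock 61.0000 → up 70.7600 (V=15.1857), down 43.3100 (V=0.0000). Price 11.7647; hedge Δ=0.5532, bond B=-21.9814.
As a check, the time-0 holding Δ(0,0)·S0 + B(0,0) comes to 11.7647 — exactly V0.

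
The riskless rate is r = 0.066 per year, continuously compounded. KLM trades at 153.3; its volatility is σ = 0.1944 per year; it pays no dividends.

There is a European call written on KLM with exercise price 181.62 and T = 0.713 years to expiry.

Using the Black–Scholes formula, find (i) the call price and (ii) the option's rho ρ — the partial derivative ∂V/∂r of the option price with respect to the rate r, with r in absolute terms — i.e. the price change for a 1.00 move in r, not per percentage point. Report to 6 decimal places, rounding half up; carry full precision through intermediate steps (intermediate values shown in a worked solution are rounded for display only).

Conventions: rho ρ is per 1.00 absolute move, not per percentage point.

σ√T = 0.1944·√0.713 = 0.164150
d₁ = (ln(S/K) + (r+σ²/2)T) / (σ√T) = (ln(153.3/181.62) + (0.066+0.1944²/2)·0.713) / 0.164150 = (-0.169520 + 0.060531) / 0.164150 = -0.663961
d₂ = d₁ − σ√T = -0.663961 − 0.164150 = -0.828111
e^{−rT} = 0.954032
N(d₁) = 0.253358,  N(d₂) = 0.203804
Call price V = S·N(d₁) − K·e^{−rT}·N(d₂) = 38.839739 − 35.313365 = 3.526375
ρ = K·T·e^{−rT}·N(d₂) = 25.178429

price = 3.526375
ρ = 25.178429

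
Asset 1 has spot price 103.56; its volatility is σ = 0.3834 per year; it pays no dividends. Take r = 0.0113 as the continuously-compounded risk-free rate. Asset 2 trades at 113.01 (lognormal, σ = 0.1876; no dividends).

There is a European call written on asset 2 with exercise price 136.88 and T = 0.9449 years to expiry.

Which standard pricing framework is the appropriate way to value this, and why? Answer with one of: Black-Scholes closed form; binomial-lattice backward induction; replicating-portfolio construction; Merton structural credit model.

framework: Black-Scholes closed form

Key observation: a European-exercise option on asset 2 struck at 136.88 — a GBM underlying with constant parameters — admits an analytic price: the data contain no early exercise, no discrete tree, no debt structure.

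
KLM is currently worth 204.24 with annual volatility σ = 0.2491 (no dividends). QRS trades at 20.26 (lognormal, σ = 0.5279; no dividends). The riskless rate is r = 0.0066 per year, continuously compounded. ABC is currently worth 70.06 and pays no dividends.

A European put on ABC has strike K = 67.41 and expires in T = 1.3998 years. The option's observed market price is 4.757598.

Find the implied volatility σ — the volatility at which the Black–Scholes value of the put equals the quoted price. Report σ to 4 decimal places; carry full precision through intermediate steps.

sigma = 0.1942

At σ = 0.1942 the Black–Scholes value reproduces the quote:
σ√T = 0.1942·√1.3998 = 0.229764
d₁ = (ln(S/K) + (r+σ²/2)T) / (σ√T) = (ln(70.06/67.41) + (0.0066+0.1942²/2)·1.3998) / 0.229764 = (0.038559 + 0.035634) / 0.229764 = 0.322910
d₂ = d₁ − σ√T = 0.322910 − 0.229764 = 0.093146
e^{−rT} = 0.990804
N(−d₁) = 0.373382,  N(−d₂) = 0.462894
V = K·e^{−rT}·N(−d₂) − S·N(−d₁) = 30.916724 − 26.159126 = 4.757598 (the quoted price), and the Black–Scholes price is strictly increasing in σ, so σ is unique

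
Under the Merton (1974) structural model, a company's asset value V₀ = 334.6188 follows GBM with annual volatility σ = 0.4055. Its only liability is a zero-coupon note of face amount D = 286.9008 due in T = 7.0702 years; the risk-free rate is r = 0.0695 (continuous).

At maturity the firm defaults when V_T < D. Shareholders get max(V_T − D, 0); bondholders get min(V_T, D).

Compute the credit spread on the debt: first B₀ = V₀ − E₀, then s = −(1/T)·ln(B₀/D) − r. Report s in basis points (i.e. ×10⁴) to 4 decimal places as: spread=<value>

Apply the equity-as-call identities (strike 286.9008, horizon 7.0702 years):
d₁ = [ln(V₀/D) + (r + σ²/2)T] / (σ√T)
   = [ln(334.6188/286.9008) + (0.0695 + 0.5·0.4055²)·7.0702] / (0.4055·√7.0702)
   = [0.153855 + 1.072656] / 1.078218 = 1.137536
d₂ = d₁ − σ√T = 1.137536 − 1.078218 = 0.059317
N(d₁) = 0.872343,  N(d₂) = 0.523650,  e^(−rT) = 0.611782
E₀ = V₀·N(d₁) − D·e^(−rT)·N(d₂)
   = 334.6188·0.872343 − 286.9008·0.611782·0.523650 = 199.990768
B₀ = V₀ − E₀ = 334.6188 − 199.990768 = 134.628032
spread = −(1/T)·ln(B₀/D) − r = −(1/7.0702)·ln(134.628032/286.9008) − 0.0695 = 0.03751548
in basis points: 0.03751548 × 10⁴ = 375.1548 bp

spread=375.1548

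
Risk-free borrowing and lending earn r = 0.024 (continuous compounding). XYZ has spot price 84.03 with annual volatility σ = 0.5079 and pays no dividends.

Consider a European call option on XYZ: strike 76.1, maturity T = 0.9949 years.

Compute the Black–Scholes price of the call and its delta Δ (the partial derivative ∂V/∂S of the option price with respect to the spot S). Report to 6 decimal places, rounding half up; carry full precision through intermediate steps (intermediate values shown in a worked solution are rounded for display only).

σ√T = 0.5079·√0.9949 = 0.506603
d₁ = (ln(S/K) + (r+σ²/2)T) / (σ√T) = (ln(84.03/76.1) + (0.024+0.5079²/2)·0.9949) / 0.506603 = (0.099126 + 0.152201) / 0.506603 = 0.496102
d₂ = d₁ − σ√T = 0.496102 − 0.506603 = -0.010502
e^{−rT} = 0.976405
N(d₁) = 0.690089,  N(d₂) = 0.495811
Call price V = S·N(d₁) − K·e^{−rT}·N(d₂) = 57.988145 − 36.840921 = 21.147225
Δ = N(d₁) = 0.690089

price = 21.147225
Δ = 0.690089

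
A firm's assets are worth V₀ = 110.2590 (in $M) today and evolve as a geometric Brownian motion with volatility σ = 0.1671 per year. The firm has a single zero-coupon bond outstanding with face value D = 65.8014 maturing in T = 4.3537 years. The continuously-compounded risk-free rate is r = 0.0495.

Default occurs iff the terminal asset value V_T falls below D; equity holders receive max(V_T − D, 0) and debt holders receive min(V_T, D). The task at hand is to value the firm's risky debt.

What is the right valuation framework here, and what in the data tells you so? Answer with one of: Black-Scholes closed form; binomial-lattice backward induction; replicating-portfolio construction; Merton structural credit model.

Key observation: a levered firm with one bullet debt due at 4.3537 years is the canonical structural-credit setup: equity is a call on the firm's assets struck at the face value.

framework: Merton structural credit model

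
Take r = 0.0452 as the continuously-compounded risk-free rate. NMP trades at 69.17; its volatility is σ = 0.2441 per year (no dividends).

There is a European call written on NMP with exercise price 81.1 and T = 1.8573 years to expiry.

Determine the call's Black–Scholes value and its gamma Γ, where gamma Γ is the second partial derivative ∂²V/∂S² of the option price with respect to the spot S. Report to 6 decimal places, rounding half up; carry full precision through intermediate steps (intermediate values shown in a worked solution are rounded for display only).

σ√T = 0.2441·√1.8573 = 0.332666
d₁ = (ln(S/K) + (r+σ²/2)T) / (σ√T) = (ln(69.17/81.1) + (0.0452+0.2441²/2)·1.8573) / 0.332666 = (-0.159116 + 0.139283) / 0.332666 = -0.059616
d₂ = d₁ − σ√T = -0.059616 − 0.332666 = -0.392283
e^{−rT} = 0.919477
N(d₁) = 0.476231,  N(d₂) = 0.347425
Call price V = S·N(d₁) − K·e^{−rT}·N(d₂) = 32.940873 − 25.907325 = 7.033548
φ(d₁) = (1/√(2π))·e^{−d₁²/2} = 0.398234
Γ = φ(d₁) / (S·σ·√T) = 0.017307

price = 7.033548
Γ = 0.017307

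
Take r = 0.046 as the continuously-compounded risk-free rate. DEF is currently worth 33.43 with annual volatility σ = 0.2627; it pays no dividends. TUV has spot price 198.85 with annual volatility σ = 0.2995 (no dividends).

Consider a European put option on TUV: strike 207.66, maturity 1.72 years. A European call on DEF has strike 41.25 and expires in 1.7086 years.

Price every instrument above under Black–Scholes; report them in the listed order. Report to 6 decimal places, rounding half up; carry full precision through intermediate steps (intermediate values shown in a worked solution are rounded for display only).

price(TUV put K=207.66) = 27.047814
price(DEF call K=41.25) = 2.876455

[TUV put K=207.66]
σ√T = 0.2995·√1.72 = 0.392791
d₁ = (ln(S/K) + (r+σ²/2)T) / (σ√T) = (ln(198.85/207.66) + (0.046+0.2995²/2)·1.72) / 0.392791 = (-0.043351 + 0.156262) / 0.392791 = 0.287458
d₂ = d₁ − σ√T = 0.287458 − 0.392791 = -0.105332
e^{−rT} = 0.923929
N(−d₁) = 0.386881,  N(−d₂) = 0.541944
price = K·e^{−rT}·N(−d₂) − S·N(−d₁) = 103.979053 − 76.931239 = 27.047814
[DEF call K=41.25]
σ√T = 0.2627·√1.7086 = 0.343384
d₁ = (ln(S/K) + (r+σ²/2)T) / (σ√T) = (ln(33.43/41.25) + (0.046+0.2627²/2)·1.7086) / 0.343384 = (-0.210197 + 0.137552) / 0.343384 = -0.211557
d₂ = d₁ − σ√T = -0.211557 − 0.343384 = -0.554942
e^{−rT} = 0.924414
N(d₁) = 0.416226,  N(d₂) = 0.289467
price = S·N(d₁) − K·e^{−rT}·N(d₂) = 13.914441 − 11.037986 = 2.876455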